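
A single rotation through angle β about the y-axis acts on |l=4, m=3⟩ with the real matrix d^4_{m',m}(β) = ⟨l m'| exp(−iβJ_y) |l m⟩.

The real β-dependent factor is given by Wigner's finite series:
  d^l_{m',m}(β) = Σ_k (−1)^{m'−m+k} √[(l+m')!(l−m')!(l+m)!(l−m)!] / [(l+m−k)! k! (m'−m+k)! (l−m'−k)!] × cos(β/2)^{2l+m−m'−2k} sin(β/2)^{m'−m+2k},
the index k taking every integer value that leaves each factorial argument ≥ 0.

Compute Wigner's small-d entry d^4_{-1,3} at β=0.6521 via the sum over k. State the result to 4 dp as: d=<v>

d=0.1044

d^4_{-1,3}(β=0.6521) via Wigner's sum:
Half-angle: c=0.947315, s=0.320304. N=√(6·120·5040·1)=1904.940944
The bounds max(0,m−m')=4 and min(l+m,l−m')=5 give 2 terms
  k=4: (−1)^0·1904.9409/(144)·0.9473^4·0.3203^4 = +0.112136
  k=5: (−1)^1·1904.9409/(240)·0.9473^2·0.3203^6 = -0.007692
d^4_{-1,3}(0.6521) = +0.112136 -0.007692 = +0.104444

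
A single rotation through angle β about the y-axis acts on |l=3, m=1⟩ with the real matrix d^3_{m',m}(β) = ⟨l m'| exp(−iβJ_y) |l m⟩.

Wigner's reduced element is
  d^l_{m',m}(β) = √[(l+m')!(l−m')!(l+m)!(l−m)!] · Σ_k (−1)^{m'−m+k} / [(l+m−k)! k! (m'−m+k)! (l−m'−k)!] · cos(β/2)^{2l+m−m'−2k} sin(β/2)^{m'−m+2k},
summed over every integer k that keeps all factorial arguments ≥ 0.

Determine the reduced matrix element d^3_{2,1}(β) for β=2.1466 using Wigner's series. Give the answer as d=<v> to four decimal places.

d^3_{2,1}(β=2.1466) via Wigner's sum:
Half-angle: c=0.477227, s=0.878780. N=√(120·1·24·2)=75.894664
The bounds max(0,m−m')=0 and min(l+m,l−m')=1 give 2 terms
  k=0: (−1)^1·75.8947/(24)·0.4772^5·0.8788^1 = -0.068787
  k=1: (−1)^2·75.8947/(12)·0.4772^3·0.8788^3 = +0.466493
d^3_{2,1}(2.1466) = -0.068787 +0.466493 = +0.397706

d=0.3977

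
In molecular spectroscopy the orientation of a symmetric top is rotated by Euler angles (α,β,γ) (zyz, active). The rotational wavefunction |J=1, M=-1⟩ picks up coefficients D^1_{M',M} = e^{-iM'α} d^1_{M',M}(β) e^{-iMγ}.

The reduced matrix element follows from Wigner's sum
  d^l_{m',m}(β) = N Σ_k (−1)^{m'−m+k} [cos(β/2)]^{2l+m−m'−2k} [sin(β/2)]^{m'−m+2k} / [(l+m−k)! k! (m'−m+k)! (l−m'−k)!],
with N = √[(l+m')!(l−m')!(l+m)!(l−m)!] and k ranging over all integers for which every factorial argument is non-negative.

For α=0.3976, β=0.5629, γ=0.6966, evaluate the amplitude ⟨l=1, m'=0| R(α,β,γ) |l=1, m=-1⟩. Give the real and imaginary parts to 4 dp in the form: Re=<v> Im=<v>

Split into d^1_{0,-1}(β=0.5629) × two z-phases.
With c≡cos(β/2)=0.960654 and s≡sin(β/2)=0.277749, N=[1·1·1·2]^{1/2}=1.414214
Admissible k: 0..0 (factorial args all ≥0)
  k=0: (−1)^1·1.4142/(1)·0.9607^1·0.2777^1 = -0.377341
d^1_{0,-1}(0.5629) = -0.377341
D = (+1.000000+0.000000i)·(-0.377341)·(+0.767028+0.641614i) = -0.289431-0.242107i

Re=-0.2894 Im=-0.2421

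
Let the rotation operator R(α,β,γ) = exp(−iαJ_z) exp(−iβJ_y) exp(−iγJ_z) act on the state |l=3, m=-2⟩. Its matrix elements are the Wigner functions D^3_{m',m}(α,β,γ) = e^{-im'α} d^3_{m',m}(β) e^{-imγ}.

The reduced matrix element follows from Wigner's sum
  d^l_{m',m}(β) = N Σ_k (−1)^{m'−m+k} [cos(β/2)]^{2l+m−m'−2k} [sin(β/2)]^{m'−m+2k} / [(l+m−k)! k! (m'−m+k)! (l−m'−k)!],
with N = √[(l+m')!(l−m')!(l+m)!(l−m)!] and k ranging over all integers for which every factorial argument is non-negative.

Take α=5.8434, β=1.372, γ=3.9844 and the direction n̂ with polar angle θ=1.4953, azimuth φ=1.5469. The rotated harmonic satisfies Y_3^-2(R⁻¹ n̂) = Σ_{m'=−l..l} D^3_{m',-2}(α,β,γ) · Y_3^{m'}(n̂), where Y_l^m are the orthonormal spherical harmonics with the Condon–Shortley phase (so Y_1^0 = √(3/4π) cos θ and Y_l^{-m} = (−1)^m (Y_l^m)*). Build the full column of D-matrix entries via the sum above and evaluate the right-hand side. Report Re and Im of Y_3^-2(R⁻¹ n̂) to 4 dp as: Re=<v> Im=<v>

Re=0.0721 Im=0.3244

Need the full column D^3_{m',-2} for m'=−3..3 at α=5.8434, β=1.372, γ=3.9844.
cos(β/2)=0.773786, sin(β/2)=0.633447
d^3_{-3,-2}: single k=1 term ⇒ +0.430418;  D = +0.401870+0.154143i
d^3_{-2,-2}: k∈[0..1] ⇒ +0.214647 -0.719241 = -0.504593;  D = -0.349359-0.364091i
d^3_{-1,-2}: k∈[0..1] ⇒ -0.555667 +0.744773 = +0.189105;  D = +0.060377+0.179208i
d^3_{0,-2}: k∈[0..1] ⇒ +0.787889 -0.528012 = +0.259877;  D = -0.029773+0.258165i
d^3_{1,-2}: k∈[0..1] ⇒ -0.744773 +0.249559 = -0.495214;  D = +0.260783-0.420986i
d^3_{2,-2}: k∈[0..1] ⇒ +0.482007 -0.064604 = +0.417402;  D = -0.349961+0.227491i
d^3_{3,-2}: single k=0 term ⇒ -0.193307;  D = +0.191506-0.026328i
Y_3^{m'}(θ=1.4953,φ=1.5469) and Σ D·Y over m':
  (+0.4019+0.1541i)·(-0.0296+0.4126i)  (-0.3494-0.3641i)·(-0.0766-0.0037i)  (+0.0604+0.1792i)·(-0.0075+0.3130i)  (-0.0298+0.2582i)·(-0.0836+0.0000i)  (+0.2608-0.4210i)·(+0.0075+0.3130i)  (-0.3500+0.2275i)·(-0.0766+0.0037i)  (+0.1915-0.0263i)·(+0.0296+0.4126i)
Y_3^-2(R⁻¹ n̂) = +0.072068+0.324380i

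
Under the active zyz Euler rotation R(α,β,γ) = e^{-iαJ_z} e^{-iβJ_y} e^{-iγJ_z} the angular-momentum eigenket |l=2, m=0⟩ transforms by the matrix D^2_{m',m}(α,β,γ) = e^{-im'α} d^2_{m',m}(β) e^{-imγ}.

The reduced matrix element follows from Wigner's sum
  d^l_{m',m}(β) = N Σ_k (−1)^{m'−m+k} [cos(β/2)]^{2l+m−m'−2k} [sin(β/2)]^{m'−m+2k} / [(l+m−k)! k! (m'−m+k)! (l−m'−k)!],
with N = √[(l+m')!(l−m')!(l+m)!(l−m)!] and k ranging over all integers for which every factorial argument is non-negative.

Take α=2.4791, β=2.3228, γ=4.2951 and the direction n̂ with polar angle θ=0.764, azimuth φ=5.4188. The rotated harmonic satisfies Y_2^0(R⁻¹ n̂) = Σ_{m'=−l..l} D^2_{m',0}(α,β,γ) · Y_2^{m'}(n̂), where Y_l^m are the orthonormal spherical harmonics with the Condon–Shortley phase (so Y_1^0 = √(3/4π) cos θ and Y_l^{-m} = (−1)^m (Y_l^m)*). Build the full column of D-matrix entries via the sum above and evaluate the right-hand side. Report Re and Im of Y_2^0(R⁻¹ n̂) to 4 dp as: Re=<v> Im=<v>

Need the full column D^2_{m',0} for m'=−2..2 at α=2.4791, β=2.3228, γ=4.2951.
cos(β/2)=0.398056, sin(β/2)=0.917361
d^2_{-2,0}: single k=2 term ⇒ +0.326621;  D = +0.079481-0.316803i
d^2_{-1,0}: k∈[1..2] ⇒ +0.141725 -0.752732 = -0.611007;  D = +0.481756-0.375821i
d^2_{0,0}: k∈[0..2] ⇒ +0.025106 -0.533370 +0.708209 = +0.199945;  D = +0.199945+0.000000i
d^2_{1,0}: k∈[0..1] ⇒ -0.141725 +0.752732 = +0.611007;  D = -0.481756-0.375821i
d^2_{2,0}: single k=0 term ⇒ +0.326621;  D = +0.079481+0.316803i
Y_2^{m'}(θ=0.764,φ=5.4188) and Σ D·Y over m':
  (+0.0795-0.3168i)·(-0.0291+0.1826i)  (+0.4818-0.3758i)·(+0.2505+0.2936i)  (+0.1999+0.0000i)·(+0.1779+0.0000i)  (-0.4818-0.3758i)·(-0.2505+0.2936i)  (+0.0795+0.3168i)·(-0.0291-0.1826i)
Y_2^0(R⁻¹ n̂) = +0.608654+0.000000i

Re=0.6087 Im=0.0000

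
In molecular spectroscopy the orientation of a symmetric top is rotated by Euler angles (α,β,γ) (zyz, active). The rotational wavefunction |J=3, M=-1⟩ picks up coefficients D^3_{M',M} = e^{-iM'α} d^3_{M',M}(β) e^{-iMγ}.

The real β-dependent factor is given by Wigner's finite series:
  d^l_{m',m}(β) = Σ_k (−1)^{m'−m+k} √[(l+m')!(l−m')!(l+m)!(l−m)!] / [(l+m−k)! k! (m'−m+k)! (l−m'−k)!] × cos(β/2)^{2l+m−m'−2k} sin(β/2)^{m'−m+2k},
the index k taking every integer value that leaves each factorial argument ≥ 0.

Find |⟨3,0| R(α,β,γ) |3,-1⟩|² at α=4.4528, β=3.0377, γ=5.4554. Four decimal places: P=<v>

P=0.0314

First d^3_{0,-1}(β=3.0377), then the phase factors e^{-i(0)α} and e^{-i(-1)γ}:
With c≡cos(β/2)=0.051923 and s≡sin(β/2)=0.998651, N=[6·6·2·24]^{1/2}=41.569219
The bounds max(0,m−m')=0 and min(l+m,l−m')=2 give 3 terms
  k=0: (−1)^1·41.5692/(12)·0.0519^5·0.9987^1 = -0.000001
  k=1: (−1)^2·41.5692/(4)·0.0519^3·0.9987^3 = +0.001449
  k=2: (−1)^3·41.5692/(12)·0.0519^1·0.9987^5 = -0.178657
d^3_{0,-1}(3.0377) = -0.000001 +0.001449 -0.178657 = -0.177209
|D^3_{0,-1}|² = |d^3_{0,-1}(β)|² = (-0.177209)² = 0.031403 (the z-rotation phases have unit modulus)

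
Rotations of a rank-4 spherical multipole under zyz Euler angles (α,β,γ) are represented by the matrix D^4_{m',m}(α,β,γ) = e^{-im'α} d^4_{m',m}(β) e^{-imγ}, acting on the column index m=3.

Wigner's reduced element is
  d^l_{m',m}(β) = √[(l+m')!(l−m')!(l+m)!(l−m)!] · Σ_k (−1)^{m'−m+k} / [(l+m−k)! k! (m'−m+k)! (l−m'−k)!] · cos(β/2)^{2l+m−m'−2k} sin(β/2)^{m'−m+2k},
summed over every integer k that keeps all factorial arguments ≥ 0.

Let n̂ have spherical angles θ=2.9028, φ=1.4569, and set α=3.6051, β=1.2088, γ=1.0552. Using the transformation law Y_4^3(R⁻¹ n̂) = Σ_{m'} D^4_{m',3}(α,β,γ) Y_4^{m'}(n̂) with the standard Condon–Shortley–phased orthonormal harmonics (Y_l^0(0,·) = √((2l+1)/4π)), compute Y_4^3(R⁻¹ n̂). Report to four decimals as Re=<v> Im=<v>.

Re=-0.3085 Im=0.2605

Need the full column D^4_{m',3} for m'=−4..4 at α=3.6051, β=1.2088, γ=1.0552.
cos(β/2)=0.822843, sin(β/2)=0.568268
d^4_{-4,3}: single k=7 term ⇒ +0.044539;  D = +0.011417-0.043051i
d^4_{-3,3}: k∈[6..7] ⇒ +0.159608 -0.010875 = +0.148733;  D = +0.030172+0.145640i
d^4_{-2,3}: k∈[5..6] ⇒ +0.370599 -0.058919 = +0.311680;  D = -0.193008-0.244729i
d^4_{-1,3}: k∈[4..5] ⇒ +0.632414 -0.180978 = +0.451436;  D = +0.408534+0.192080i
d^4_{0,3}: k∈[3..4] ⇒ +0.819049 -0.390646 = +0.428404;  D = -0.428280+0.010284i
d^4_{1,3}: k∈[2..3] ⇒ +0.795573 -0.632414 = +0.163159;  D = +0.144151-0.076429i
d^4_{2,3}: k∈[1..2] ⇒ +0.543047 -0.777019 = -0.233972;  D = +0.135903-0.190455i
d^4_{3,3}: k∈[0..1] ⇒ +0.210154 -0.701629 = -0.491476;  D = -0.076489+0.485487i
d^4_{4,3}: single k=0 term ⇒ -0.410505;  D = -0.124149-0.391282i
Y_4^{m'}(θ=2.9028,φ=1.4569) and Σ D·Y over m':
  (+0.0114-0.0431i)·(+0.0012+0.0006i)  (+0.0302+0.1456i)·(+0.0054-0.0152i)  (-0.1930-0.2447i)·(-0.1023-0.0237i)  (+0.4085+0.1921i)·(-0.0446+0.3898i)  (-0.4283+0.0103i)·(+0.6211+0.0000i)  (+0.1442-0.0764i)·(+0.0446+0.3898i)  (+0.1359-0.1905i)·(-0.1023+0.0237i)  (-0.0765+0.4855i)·(-0.0054-0.0152i)  (-0.1241-0.3913i)·(+0.0012-0.0006i)
Y_4^3(R⁻¹ n̂) = -0.308543+0.260545i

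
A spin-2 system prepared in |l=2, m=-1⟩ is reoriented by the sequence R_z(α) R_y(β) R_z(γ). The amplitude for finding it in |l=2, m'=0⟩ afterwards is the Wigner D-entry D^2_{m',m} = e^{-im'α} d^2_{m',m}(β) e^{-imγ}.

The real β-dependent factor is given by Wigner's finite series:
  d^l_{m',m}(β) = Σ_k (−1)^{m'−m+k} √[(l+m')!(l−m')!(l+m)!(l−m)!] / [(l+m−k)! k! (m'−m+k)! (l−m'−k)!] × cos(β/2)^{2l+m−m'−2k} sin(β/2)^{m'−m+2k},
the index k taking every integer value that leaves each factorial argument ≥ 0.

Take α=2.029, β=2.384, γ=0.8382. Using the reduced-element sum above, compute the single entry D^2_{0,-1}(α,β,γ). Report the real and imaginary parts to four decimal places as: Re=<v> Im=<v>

Re=0.4089 Im=0.4546

First d^2_{0,-1}(β=2.384), then the phase factors e^{-i(0)α} and e^{-i(-1)γ}:
With c≡cos(β/2)=0.369802 and s≡sin(β/2)=0.929110, N=[2·2·1·6]^{1/2}=4.898979
Admissible k: 0..1 (factorial args all ≥0)
  k=0: (−1)^1·4.8990/(2)·0.3698^3·0.9291^1 = -0.115094
  k=1: (−1)^2·4.8990/(2)·0.3698^1·0.9291^3 = +0.726520
d^2_{0,-1}(2.384) = -0.115094 +0.726520 = +0.611426
Attach z-rotation phases: D = e^{-i(0)(2.029)}·(+0.611426)·e^{-i(-1)(0.8382)} = +0.408923+0.454559i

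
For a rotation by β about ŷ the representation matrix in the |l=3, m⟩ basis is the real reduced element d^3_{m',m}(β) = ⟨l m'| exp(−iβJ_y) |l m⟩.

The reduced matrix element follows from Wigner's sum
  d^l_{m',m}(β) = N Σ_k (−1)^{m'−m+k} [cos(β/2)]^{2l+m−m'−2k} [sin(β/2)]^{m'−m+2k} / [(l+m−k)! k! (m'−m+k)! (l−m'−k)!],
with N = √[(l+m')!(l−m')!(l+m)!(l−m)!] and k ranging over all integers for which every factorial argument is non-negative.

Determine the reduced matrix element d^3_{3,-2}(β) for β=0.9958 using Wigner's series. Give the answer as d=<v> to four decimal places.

d^3_{3,-2}(β=0.9958) via Wigner's sum:
c=cos(0.9958/2)=0.878587, s=sin(0.9958/2)=0.477582; N=√[720·1·1·120]=293.938769
k: max(0,(-2)−(3))=0 … min(3+(-2),3−(3))=0
  k=0: (−1)^5·293.9388/(120)·0.8786^1·0.4776^5 = -0.053469
d^3_{3,-2}(0.9958) = -0.053469

d=-0.0535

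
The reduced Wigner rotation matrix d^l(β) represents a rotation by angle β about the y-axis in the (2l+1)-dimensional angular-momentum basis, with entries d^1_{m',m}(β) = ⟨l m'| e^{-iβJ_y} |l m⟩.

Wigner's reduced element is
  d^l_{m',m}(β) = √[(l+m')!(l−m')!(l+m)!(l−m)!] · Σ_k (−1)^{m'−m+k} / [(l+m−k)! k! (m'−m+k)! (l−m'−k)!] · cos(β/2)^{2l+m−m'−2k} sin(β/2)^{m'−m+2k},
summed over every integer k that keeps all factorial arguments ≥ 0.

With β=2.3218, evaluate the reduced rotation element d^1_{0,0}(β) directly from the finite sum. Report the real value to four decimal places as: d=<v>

d=-0.6824

d^1_{0,0}(β=2.3218) via Wigner's sum:
Half-angle: c=0.398514, s=0.917162. N=√(1·1·1·1)=1.000000
The bounds max(0,m−m')=0 and min(l+m,l−m')=1 give 2 terms
  k=0: (−1)^0·1.0000/(1)·0.3985^2·0.9172^0 = +0.158814
  k=1: (−1)^1·1.0000/(1)·0.3985^0·0.9172^2 = -0.841186
d^1_{0,0}(2.3218) = +0.158814 -0.841186 = -0.682373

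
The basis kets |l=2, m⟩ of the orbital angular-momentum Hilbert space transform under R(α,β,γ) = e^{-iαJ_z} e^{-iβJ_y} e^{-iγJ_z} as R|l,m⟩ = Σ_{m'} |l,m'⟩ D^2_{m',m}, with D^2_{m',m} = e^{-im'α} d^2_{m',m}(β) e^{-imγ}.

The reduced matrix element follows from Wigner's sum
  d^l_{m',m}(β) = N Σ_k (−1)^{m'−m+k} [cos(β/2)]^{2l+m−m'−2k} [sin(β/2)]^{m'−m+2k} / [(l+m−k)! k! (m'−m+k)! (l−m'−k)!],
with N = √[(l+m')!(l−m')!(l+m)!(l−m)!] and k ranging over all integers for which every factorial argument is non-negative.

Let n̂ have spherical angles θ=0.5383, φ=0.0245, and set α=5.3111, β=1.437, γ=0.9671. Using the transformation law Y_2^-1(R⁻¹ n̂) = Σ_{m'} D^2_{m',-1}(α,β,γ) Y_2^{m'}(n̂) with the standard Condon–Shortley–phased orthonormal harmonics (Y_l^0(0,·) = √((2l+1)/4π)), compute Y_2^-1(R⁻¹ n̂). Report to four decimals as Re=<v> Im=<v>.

Need the full column D^2_{m',-1} for m'=−2..2 at α=5.3111, β=1.437, γ=0.9671.
cos(β/2)=0.752794, sin(β/2)=0.658256
d^2_{-2,-1}: single k=1 term ⇒ +0.561634;  D = +0.314208-0.465517i
d^2_{-1,-1}: k∈[0..1] ⇒ +0.321147 -0.736654 = -0.415506;  D = -0.415501+0.002071i
d^2_{0,-1}: k∈[0..1] ⇒ -0.687858 +0.525941 = -0.161918;  D = -0.091919-0.133298i
d^2_{1,-1}: k∈[0..1] ⇒ +0.736654 -0.187750 = +0.548904;  D = -0.197667+0.512077i
d^2_{2,-1}: single k=0 term ⇒ -0.429429;  D = +0.418089-0.098035i
Y_2^{m'}(θ=0.5383,φ=0.0245) and Σ D·Y over m':
  (+0.3142-0.4655i)·(+0.1014-0.0050i)  (-0.4155+0.0021i)·(+0.3400-0.0083i)  (-0.0919-0.1333i)·(+0.3821+0.0000i)  (-0.1977+0.5121i)·(-0.3400-0.0083i)  (+0.4181-0.0980i)·(+0.1014+0.0050i)
Y_2^-1(R⁻¹ n̂) = -0.032460-0.275833i

Re=-0.0325 Im=-0.2758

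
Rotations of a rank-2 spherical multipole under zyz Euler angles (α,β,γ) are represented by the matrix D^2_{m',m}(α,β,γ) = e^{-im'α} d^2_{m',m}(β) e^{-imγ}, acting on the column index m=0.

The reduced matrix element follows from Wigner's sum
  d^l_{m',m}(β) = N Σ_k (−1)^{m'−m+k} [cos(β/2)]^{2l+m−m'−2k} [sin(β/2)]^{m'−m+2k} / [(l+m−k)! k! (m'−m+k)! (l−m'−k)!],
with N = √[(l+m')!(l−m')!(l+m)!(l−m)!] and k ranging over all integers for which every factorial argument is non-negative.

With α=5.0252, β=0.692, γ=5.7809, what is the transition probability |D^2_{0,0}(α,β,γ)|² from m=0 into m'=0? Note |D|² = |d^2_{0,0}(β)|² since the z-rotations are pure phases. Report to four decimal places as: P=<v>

Split into d^2_{0,0}(β=0.692) × two z-phases.
With c≡cos(β/2)=0.940737 and s≡sin(β/2)=0.339138, N=[2·2·2·2]^{1/2}=4.000000
Admissible k: 0..2 (factorial args all ≥0)
  k=0: (−1)^0·4.0000/(4)·0.9407^4·0.3391^0 = +0.783200
  k=1: (−1)^1·4.0000/(1)·0.9407^2·0.3391^2 = -0.407144
  k=2: (−1)^2·4.0000/(4)·0.9407^0·0.3391^4 = +0.013228
d^2_{0,0}(0.692) = +0.783200 -0.407144 +0.013228 = +0.389284
|D^2_{0,0}|² = |d^2_{0,0}(β)|² = (+0.389284)² = 0.151542 (the z-rotation phases have unit modulus)

P=0.1515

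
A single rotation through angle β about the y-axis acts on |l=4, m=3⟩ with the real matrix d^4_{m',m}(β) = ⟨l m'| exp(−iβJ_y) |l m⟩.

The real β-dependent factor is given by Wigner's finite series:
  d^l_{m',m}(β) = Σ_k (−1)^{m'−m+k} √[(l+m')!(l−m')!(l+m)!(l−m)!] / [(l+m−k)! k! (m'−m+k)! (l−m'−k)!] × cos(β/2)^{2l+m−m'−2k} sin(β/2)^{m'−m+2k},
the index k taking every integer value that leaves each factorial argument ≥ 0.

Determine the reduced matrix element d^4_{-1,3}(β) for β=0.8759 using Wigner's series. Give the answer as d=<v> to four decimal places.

d^4_{-1,3}(β=0.8759) via Wigner's sum:
Half-angle: c=0.905623, s=0.424084. N=√(6·120·5040·1)=1904.940944
k∈{4,5} keeps every argument non-negative
  k=4: (−1)^0·1904.9409/(144)·0.9056^4·0.4241^4 = +0.287816
  k=5: (−1)^1·1904.9409/(240)·0.9056^2·0.4241^6 = -0.037868
d^4_{-1,3}(0.8759) = +0.287816 -0.037868 = +0.249948

d=0.2499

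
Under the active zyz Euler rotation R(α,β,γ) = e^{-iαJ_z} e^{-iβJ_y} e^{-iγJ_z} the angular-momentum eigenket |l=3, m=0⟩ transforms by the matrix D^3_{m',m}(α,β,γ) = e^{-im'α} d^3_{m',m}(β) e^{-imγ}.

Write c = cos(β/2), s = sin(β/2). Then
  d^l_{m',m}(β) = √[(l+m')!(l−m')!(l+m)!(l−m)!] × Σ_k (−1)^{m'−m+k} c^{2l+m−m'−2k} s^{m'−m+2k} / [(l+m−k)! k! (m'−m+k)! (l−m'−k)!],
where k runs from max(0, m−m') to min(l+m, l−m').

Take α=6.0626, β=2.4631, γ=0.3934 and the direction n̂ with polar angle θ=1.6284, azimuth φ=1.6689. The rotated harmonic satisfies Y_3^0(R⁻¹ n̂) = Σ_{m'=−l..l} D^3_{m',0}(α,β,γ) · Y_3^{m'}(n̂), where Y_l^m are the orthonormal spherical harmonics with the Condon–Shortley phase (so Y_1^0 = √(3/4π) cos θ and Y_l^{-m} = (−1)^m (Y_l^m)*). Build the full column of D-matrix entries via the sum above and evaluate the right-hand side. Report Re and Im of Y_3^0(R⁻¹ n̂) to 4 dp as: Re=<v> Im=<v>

Re=0.1631 Im=0.0000

Need the full column D^3_{m',0} for m'=−3..3 at α=6.0626, β=2.4631, γ=0.3934.
cos(β/2)=0.332776, sin(β/2)=0.943006
d^3_{-3,0}: single k=3 term ⇒ +0.138202;  D = +0.109030-0.084926i
d^3_{-2,0}: k∈[2..3] ⇒ +0.059731 -0.479649 = -0.419918;  D = -0.379712+0.179304i
d^3_{-1,0}: k∈[1..3] ⇒ +0.013331 -0.321154 +0.859637 = +0.551814;  D = +0.538444-0.120737i
d^3_{0,0}: k∈[0..3] ⇒ +0.001358 -0.098148 +0.788143 -0.703212 = -0.011858;  D = -0.011858+0.000000i
d^3_{1,0}: k∈[0..2] ⇒ -0.013331 +0.321154 -0.859637 = -0.551814;  D = -0.538444-0.120737i
d^3_{2,0}: k∈[0..1] ⇒ +0.059731 -0.479649 = -0.419918;  D = -0.379712-0.179304i
d^3_{3,0}: single k=0 term ⇒ -0.138202;  D = -0.109030-0.084926i
Y_3^{m'}(θ=1.6284,φ=1.6689) and Σ D·Y over m':
  (+0.1090-0.0849i)·(+0.1204+0.3973i)  (-0.3797+0.1793i)·(+0.0575-0.0114i)  (+0.5384-0.1207i)·(+0.0311+0.3158i)  (-0.0119+0.0000i)·(+0.0641+0.0000i)  (-0.5384-0.1207i)·(-0.0311+0.3158i)  (-0.3797-0.1793i)·(+0.0575+0.0114i)  (-0.1090-0.0849i)·(-0.1204+0.3973i)
Y_3^0(R⁻¹ n̂) = +0.163121+0.000000i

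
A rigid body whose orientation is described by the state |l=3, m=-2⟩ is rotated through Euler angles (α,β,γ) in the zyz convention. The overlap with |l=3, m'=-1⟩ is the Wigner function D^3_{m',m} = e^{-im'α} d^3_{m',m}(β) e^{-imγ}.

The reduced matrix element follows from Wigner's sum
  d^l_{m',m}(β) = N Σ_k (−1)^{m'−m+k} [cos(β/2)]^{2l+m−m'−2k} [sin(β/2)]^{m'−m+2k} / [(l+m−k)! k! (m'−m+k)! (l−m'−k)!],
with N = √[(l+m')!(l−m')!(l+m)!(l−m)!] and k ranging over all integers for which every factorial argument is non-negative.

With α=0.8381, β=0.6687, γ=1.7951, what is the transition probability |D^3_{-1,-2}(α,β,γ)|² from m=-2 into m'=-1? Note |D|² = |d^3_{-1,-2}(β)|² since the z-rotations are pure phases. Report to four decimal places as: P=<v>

P=0.3506

Split into d^3_{-1,-2}(β=0.6687) × two z-phases.
With c≡cos(β/2)=0.944624 and s≡sin(β/2)=0.328155, N=[2·24·1·120]^{1/2}=75.894664
k: max(0,(-2)−(-1))=0 … min(3+(-2),3−(-1))=1
  k=0: (−1)^1·75.8947/(24)·0.9446^5·0.3282^1 = -0.780502
  k=1: (−1)^2·75.8947/(12)·0.9446^3·0.3282^3 = +0.188384
d^3_{-1,-2}(0.6687) = -0.780502 +0.188384 = -0.592117
|D^3_{-1,-2}|² = |d^3_{-1,-2}(β)|² = (-0.592117)² = 0.350603 (the z-rotation phases have unit modulus)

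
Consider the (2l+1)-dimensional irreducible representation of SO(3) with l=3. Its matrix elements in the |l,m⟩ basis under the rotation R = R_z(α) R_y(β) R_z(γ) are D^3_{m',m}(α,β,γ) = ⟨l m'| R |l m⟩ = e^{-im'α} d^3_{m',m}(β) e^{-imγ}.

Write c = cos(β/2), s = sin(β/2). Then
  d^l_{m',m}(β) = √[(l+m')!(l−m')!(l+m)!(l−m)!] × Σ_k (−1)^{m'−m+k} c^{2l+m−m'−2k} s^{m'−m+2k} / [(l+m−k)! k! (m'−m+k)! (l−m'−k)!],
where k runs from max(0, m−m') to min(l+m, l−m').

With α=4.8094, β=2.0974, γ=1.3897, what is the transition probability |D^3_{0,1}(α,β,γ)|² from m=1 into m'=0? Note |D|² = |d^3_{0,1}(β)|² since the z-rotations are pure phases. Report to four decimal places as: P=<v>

D^3_{0,1}(4.8094,2.0974,1.3897) = e^{-i·0·4.8094}·d^3_{0,1}(2.0974)·e^{-i·1·1.3897}. Compute d first:
With c≡cos(β/2)=0.498698 and s≡sin(β/2)=0.866776, N=[6·6·24·2]^{1/2}=41.569219
Admissible k: 1..3 (factorial args all ≥0)
  k=1: (−1)^0·41.5692/(12)·0.4987^5·0.8668^1 = +0.092616
  k=2: (−1)^1·41.5692/(4)·0.4987^3·0.8668^3 = -0.839355
  k=3: (−1)^2·41.5692/(12)·0.4987^1·0.8668^5 = +0.845205
d^3_{0,1}(2.0974) = +0.092616 -0.839355 +0.845205 = +0.098466
|D^3_{0,1}|² = |d^3_{0,1}(β)|² = (+0.098466)² = 0.009696 (the z-rotation phases have unit modulus)

P=0.0097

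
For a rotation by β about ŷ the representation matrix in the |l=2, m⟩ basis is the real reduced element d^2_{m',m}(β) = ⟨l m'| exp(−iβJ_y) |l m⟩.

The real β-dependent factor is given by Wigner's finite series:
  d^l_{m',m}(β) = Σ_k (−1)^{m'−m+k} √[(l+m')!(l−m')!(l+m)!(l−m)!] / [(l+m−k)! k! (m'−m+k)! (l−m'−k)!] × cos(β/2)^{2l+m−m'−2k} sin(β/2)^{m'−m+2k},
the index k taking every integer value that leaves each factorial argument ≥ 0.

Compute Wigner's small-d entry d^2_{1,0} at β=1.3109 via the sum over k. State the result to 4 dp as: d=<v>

d=-0.3042

d^2_{1,0}(β=1.3109) via Wigner's sum:
Half-angle: c=0.792774, s=0.609516. N=√(6·1·2·2)=4.898979
k: max(0,(0)−(1))=0 … min(2+(0),2−(1))=1
  k=0: (−1)^1·4.8990/(2)·0.7928^3·0.6095^1 = -0.743890
  k=1: (−1)^2·4.8990/(2)·0.7928^1·0.6095^3 = +0.439724
d^2_{1,0}(1.3109) = -0.743890 +0.439724 = -0.304166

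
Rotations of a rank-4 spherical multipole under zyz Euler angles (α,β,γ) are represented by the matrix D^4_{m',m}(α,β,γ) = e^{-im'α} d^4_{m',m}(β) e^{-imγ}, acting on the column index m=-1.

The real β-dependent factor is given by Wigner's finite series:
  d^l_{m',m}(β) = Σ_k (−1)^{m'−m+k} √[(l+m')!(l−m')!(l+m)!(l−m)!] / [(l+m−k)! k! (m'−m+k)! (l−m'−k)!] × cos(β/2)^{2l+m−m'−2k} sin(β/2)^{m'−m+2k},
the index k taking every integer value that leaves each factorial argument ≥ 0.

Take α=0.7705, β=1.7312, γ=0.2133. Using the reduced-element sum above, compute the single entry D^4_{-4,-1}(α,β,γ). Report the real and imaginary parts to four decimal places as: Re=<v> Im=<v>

Re=-0.3736 Im=-0.0579

Split into d^4_{-4,-1}(β=1.7312) × two z-phases.
Half-angle: c=0.648183, s=0.761484. N=√(1·40320·6·120)=5387.986637
The bounds max(0,m−m')=3 and min(l+m,l−m')=3 give 1 term
  k=3: (−1)^0·5387.9866/(720)·0.6482^5·0.7615^3 = +0.378065
d^4_{-4,-1}(1.7312) = +0.378065
Attach z-rotation phases: D = e^{-i(-4)(0.7705)}·(+0.378065)·e^{-i(-1)(0.2133)} = -0.373607-0.057883i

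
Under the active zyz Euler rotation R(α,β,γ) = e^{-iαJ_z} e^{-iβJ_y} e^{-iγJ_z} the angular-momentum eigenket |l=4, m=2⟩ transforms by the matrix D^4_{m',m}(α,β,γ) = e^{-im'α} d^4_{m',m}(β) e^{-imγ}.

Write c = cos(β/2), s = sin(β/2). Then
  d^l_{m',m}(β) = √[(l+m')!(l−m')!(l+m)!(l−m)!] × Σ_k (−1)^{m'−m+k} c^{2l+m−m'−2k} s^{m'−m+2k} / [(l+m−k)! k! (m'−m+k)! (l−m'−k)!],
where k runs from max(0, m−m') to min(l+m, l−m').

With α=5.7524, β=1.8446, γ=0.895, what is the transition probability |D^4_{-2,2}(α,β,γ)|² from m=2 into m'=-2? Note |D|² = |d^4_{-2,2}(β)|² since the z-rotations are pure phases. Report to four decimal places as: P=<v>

D^4_{-2,2}(5.7524,1.8446,0.895) = e^{-i·-2·5.7524}·d^4_{-2,2}(1.8446)·e^{-i·2·0.895}. Compute d first:
c=cos(1.8446/2)=0.603989, s=sin(1.8446/2)=0.796993; N=√[2·720·720·2]=1440.000000
k: max(0,(2)−(-2))=4 … min(4+(2),4−(-2))=6
  k=4: (−1)^0·1440.0000/(96)·0.6040^4·0.7970^4 = +0.805423
  k=5: (−1)^1·1440.0000/(120)·0.6040^2·0.7970^6 = -1.121929
  k=6: (−1)^2·1440.0000/(1440)·0.6040^0·0.7970^8 = +0.162793
d^4_{-2,2}(1.8446) = +0.805423 -1.121929 +0.162793 = -0.153713
|D^4_{-2,2}|² = |d^4_{-2,2}(β)|² = (-0.153713)² = 0.023628 (the z-rotation phases have unit modulus)

P=0.0236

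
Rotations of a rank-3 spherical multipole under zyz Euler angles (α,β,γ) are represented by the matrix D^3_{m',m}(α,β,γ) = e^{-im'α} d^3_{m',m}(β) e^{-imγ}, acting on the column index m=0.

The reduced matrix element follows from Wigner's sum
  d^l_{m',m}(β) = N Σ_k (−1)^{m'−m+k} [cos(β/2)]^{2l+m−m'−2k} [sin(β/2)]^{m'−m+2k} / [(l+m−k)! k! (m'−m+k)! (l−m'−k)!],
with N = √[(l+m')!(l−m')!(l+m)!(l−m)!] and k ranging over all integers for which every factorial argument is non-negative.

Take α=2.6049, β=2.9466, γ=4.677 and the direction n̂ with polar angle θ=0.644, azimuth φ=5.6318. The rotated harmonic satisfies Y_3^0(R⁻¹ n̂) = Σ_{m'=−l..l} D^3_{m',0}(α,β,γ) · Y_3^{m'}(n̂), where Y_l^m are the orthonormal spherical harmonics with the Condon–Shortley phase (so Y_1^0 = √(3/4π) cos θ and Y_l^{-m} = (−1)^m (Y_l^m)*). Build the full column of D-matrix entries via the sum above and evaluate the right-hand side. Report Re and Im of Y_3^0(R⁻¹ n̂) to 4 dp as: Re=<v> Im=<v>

Re=-0.3530 Im=0.0000

Need the full column D^3_{m',0} for m'=−3..3 at α=2.6049, β=2.9466, γ=4.677.
cos(β/2)=0.097342, sin(β/2)=0.995251
d^3_{-3,0}: single k=3 term ⇒ +0.004066;  D = +0.000160+0.004063i
d^3_{-2,0}: k∈[2..3] ⇒ +0.000487 -0.050920 = -0.050433;  D = -0.024064+0.044322i
d^3_{-1,0}: k∈[1..3] ⇒ +0.000030 -0.009450 +0.329271 = +0.319852;  D = -0.274882+0.163539i
d^3_{0,0}: k∈[0..3] ⇒ +0.000001 -0.000800 +0.083671 -0.971842 = -0.888971;  D = -0.888971+0.000000i
d^3_{1,0}: k∈[0..2] ⇒ -0.000030 +0.009450 -0.329271 = -0.319852;  D = +0.274882+0.163539i
d^3_{2,0}: k∈[0..1] ⇒ +0.000487 -0.050920 = -0.050433;  D = -0.024064-0.044322i
d^3_{3,0}: single k=0 term ⇒ -0.004066;  D = -0.000160+0.004063i
Y_3^{m'}(θ=0.644,φ=5.6318) and Σ D·Y over m':
  (+0.0002+0.0041i)·(-0.0338+0.0837i)  (-0.0241+0.0443i)·(+0.0780+0.2841i)  (-0.2749+0.1635i)·(+0.3391+0.2585i)  (-0.8890+0.0000i)·(+0.0590+0.0000i)  (+0.2749+0.1635i)·(-0.3391+0.2585i)  (-0.0241-0.0443i)·(+0.0780-0.2841i)  (-0.0002+0.0041i)·(+0.0338+0.0837i)
Y_3^0(R⁻¹ n̂) = -0.353041+0.000000i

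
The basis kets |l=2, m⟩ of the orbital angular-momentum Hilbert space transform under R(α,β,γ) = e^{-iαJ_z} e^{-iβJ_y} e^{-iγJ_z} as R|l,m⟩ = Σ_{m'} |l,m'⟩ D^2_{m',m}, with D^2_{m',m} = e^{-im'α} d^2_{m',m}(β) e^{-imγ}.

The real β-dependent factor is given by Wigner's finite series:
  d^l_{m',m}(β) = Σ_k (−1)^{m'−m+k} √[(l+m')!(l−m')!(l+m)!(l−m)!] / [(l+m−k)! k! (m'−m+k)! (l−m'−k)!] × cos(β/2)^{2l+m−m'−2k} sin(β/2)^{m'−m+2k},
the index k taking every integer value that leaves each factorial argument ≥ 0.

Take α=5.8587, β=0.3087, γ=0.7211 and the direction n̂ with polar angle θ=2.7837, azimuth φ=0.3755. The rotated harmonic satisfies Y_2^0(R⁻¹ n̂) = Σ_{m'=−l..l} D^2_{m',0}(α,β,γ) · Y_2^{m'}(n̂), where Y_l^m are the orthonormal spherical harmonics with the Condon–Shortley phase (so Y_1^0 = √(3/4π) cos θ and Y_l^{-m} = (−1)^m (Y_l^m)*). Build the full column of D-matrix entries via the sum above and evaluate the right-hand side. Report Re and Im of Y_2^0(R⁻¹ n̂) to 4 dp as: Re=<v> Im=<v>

Re=0.3180 Im=0.0000

Need the full column D^2_{m',0} for m'=−2..2 at α=5.8587, β=0.3087, γ=0.7211.
cos(β/2)=0.988112, sin(β/2)=0.153738
d^2_{-2,0}: single k=2 term ⇒ +0.056526;  D = +0.037350-0.042429i
d^2_{-1,0}: k∈[1..2] ⇒ +0.363308 -0.008795 = +0.354513;  D = +0.323050-0.146007i
d^2_{0,0}: k∈[0..2] ⇒ +0.953288 -0.092307 +0.000559 = +0.861540;  D = +0.861540+0.000000i
d^2_{1,0}: k∈[0..1] ⇒ -0.363308 +0.008795 = -0.354513;  D = -0.323050-0.146007i
d^2_{2,0}: single k=0 term ⇒ +0.056526;  D = +0.037350+0.042429i
Y_2^{m'}(θ=2.7837,φ=0.3755) and Σ D·Y over m':
  (+0.0373-0.0424i)·(+0.0346-0.0323i)  (+0.3231-0.1460i)·(-0.2358+0.0930i)  (+0.8615+0.0000i)·(+0.5147+0.0000i)  (-0.3231-0.1460i)·(+0.2358+0.0930i)  (+0.0373+0.0424i)·(+0.0346+0.0323i)
Y_2^0(R⁻¹ n̂) = +0.318043+0.000000i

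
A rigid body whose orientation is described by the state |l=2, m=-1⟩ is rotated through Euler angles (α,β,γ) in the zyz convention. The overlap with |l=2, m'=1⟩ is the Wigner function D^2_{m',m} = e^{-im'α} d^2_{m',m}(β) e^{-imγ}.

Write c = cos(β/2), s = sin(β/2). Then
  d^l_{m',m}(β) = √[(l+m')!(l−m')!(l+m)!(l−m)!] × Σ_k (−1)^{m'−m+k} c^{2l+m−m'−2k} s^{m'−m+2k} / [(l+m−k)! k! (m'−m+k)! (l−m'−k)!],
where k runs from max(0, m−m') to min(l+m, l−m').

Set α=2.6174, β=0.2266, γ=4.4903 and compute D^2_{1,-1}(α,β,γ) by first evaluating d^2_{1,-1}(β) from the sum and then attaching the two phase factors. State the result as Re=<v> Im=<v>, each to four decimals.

First d^2_{1,-1}(β=0.2266), then the phase factors e^{-i(1)α} and e^{-i(-1)γ}:
Half-angle: c=0.993588, s=0.113058. N=√(6·1·1·6)=6.000000
The bounds max(0,m−m')=0 and min(l+m,l−m')=1 give 2 terms
  k=0: (−1)^2·6.0000/(2)·0.9936^2·0.1131^2 = +0.037856
  k=1: (−1)^3·6.0000/(6)·0.9936^0·0.1131^4 = -0.000163
d^2_{1,-1}(0.2266) = +0.037856 -0.000163 = +0.037693
Phases: e^{-i·(1)·2.6174}=-0.865728-0.500514i, e^{-i·(-1)·4.4903}=-0.220268-0.975439i ⇒ D=-0.011215+0.035986i

Re=-0.0112 Im=0.0360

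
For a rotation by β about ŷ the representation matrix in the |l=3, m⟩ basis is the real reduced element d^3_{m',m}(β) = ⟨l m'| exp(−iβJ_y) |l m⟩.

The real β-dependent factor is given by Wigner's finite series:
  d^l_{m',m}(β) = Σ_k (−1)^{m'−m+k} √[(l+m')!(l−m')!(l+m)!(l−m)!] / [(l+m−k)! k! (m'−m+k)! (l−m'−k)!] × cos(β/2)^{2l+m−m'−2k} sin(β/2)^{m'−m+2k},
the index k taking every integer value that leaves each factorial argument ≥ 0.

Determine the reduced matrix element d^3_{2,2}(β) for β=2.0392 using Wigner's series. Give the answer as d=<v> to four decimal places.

d^3_{2,2}(β=2.0392) via Wigner's sum:
With c≡cos(β/2)=0.523707 and s≡sin(β/2)=0.851899, N=[120·1·120·1]^{1/2}=120.000000
k∈{0,1} keeps every argument non-negative
  k=0: (−1)^0·120.0000/(120)·0.5237^6·0.8519^0 = +0.020631
  k=1: (−1)^1·120.0000/(24)·0.5237^4·0.8519^2 = -0.272960
d^3_{2,2}(2.0392) = +0.020631 -0.272960 = -0.252328

d=-0.2523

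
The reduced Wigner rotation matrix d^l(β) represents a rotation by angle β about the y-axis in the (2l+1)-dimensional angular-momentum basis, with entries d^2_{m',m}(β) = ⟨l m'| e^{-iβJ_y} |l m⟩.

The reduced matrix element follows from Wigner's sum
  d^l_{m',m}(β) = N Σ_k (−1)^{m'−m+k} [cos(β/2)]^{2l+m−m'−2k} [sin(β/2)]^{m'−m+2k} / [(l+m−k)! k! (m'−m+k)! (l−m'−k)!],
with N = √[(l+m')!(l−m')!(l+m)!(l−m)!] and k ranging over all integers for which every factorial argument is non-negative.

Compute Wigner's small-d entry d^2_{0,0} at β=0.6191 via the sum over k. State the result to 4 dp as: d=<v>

d^2_{0,0}(β=0.6191) via Wigner's sum:
With c≡cos(β/2)=0.952471 and s≡sin(β/2)=0.304630, N=[2·2·2·2]^{1/2}=4.000000
The bounds max(0,m−m')=0 and min(l+m,l−m')=2 give 3 terms
  k=0: (−1)^0·4.0000/(4)·0.9525^4·0.3046^0 = +0.823013
  k=1: (−1)^1·4.0000/(1)·0.9525^2·0.3046^2 = -0.336751
  k=2: (−1)^2·4.0000/(4)·0.9525^0·0.3046^4 = +0.008612
d^2_{0,0}(0.6191) = +0.823013 -0.336751 +0.008612 = +0.494874

d=0.4949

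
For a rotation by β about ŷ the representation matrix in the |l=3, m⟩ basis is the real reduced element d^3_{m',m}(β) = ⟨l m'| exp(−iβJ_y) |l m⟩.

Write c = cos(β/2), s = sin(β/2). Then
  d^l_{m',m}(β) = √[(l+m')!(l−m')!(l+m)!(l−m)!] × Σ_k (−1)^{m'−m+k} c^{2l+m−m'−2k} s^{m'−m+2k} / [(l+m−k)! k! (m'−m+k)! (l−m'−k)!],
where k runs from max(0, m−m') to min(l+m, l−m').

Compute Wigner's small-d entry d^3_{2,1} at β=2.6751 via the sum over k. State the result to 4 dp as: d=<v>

d^3_{2,1}(β=2.6751) via Wigner's sum:
c=cos(2.6751/2)=0.231137, s=sin(2.6751/2)=0.972921; N=√[120·1·24·2]=75.894664
Admissible k: 0..1 (factorial args all ≥0)
  k=0: (−1)^1·75.8947/(24)·0.2311^5·0.9729^1 = -0.002030
  k=1: (−1)^2·75.8947/(12)·0.2311^3·0.9729^3 = +0.071924
d^3_{2,1}(2.6751) = -0.002030 +0.071924 = +0.069894

d=0.0699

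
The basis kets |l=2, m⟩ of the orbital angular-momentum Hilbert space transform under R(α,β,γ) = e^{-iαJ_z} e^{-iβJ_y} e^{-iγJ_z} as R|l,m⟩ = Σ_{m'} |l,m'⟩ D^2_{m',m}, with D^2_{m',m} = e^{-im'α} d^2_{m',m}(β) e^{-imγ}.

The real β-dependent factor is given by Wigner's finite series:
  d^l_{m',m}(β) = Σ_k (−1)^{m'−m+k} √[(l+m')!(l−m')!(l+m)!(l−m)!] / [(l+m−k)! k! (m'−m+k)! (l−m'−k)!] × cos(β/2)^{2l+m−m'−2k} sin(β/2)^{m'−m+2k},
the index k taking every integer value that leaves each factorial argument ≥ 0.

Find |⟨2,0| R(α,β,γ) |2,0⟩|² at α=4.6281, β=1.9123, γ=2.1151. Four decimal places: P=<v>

P=0.1101

D^2_{0,0}(4.6281,1.9123,2.1151) = e^{-i·0·4.6281}·d^2_{0,0}(1.9123)·e^{-i·0·2.1151}. Compute d first:
c=cos(1.9123/2)=0.576670, s=sin(1.9123/2)=0.816977; N=√[2·2·2·2]=4.000000
k∈{0,1,2} keeps every argument non-negative
  k=0: (−1)^0·4.0000/(4)·0.5767^4·0.8170^0 = +0.110588
  k=1: (−1)^1·4.0000/(1)·0.5767^2·0.8170^2 = -0.887839
  k=2: (−1)^2·4.0000/(4)·0.5767^0·0.8170^4 = +0.445492
d^2_{0,0}(1.9123) = +0.110588 -0.887839 +0.445492 = -0.331759
|D^2_{0,0}|² = |d^2_{0,0}(β)|² = (-0.331759)² = 0.110064 (the z-rotation phases have unit modulus)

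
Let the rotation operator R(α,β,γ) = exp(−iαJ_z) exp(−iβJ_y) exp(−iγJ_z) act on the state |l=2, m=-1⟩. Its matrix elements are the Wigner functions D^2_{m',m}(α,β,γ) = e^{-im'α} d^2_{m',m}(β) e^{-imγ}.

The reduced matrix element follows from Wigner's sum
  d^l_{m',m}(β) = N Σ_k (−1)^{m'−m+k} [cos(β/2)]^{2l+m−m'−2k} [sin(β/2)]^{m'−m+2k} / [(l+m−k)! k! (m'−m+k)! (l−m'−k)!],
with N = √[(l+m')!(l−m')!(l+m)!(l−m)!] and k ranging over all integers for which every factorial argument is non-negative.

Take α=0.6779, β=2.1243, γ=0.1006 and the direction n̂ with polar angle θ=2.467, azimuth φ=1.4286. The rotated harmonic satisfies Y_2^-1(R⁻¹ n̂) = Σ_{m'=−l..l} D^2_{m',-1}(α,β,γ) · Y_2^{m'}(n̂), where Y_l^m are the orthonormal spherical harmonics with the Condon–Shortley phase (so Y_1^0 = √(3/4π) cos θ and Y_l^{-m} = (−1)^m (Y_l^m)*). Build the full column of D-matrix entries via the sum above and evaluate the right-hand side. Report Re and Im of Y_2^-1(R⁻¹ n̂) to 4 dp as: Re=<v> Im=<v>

Need the full column D^2_{m',-1} for m'=−2..2 at α=0.6779, β=2.1243, γ=0.1006.
cos(β/2)=0.486995, sin(β/2)=0.873405
d^2_{-2,-1}: single k=1 term ⇒ +0.201753;  D = +0.023029+0.200434i
d^2_{-1,-1}: k∈[0..1] ⇒ +0.056247 -0.542753 = -0.486506;  D = -0.346376-0.341630i
d^2_{0,-1}: k∈[0..1] ⇒ -0.247096 +0.794780 = +0.547684;  D = +0.544915+0.055004i
d^2_{1,-1}: k∈[0..1] ⇒ +0.542753 -0.581918 = -0.039165;  D = -0.032818+0.021375i
d^2_{2,-1}: single k=0 term ⇒ -0.648935;  D = -0.201419+0.616885i
Y_2^{m'}(θ=2.467,φ=1.4286) and Σ D·Y over m':
  (+0.0230+0.2004i)·(-0.1446-0.0423i)  (-0.3464-0.3416i)·(-0.0534+0.3730i)  (+0.5449+0.0550i)·(+0.2617+0.0000i)  (-0.0328+0.0214i)·(+0.0534+0.3730i)  (-0.2014+0.6169i)·(-0.1446+0.0423i)
Y_2^-1(R⁻¹ n̂) = +0.286996-0.235370i

Re=0.2870 Im=-0.2354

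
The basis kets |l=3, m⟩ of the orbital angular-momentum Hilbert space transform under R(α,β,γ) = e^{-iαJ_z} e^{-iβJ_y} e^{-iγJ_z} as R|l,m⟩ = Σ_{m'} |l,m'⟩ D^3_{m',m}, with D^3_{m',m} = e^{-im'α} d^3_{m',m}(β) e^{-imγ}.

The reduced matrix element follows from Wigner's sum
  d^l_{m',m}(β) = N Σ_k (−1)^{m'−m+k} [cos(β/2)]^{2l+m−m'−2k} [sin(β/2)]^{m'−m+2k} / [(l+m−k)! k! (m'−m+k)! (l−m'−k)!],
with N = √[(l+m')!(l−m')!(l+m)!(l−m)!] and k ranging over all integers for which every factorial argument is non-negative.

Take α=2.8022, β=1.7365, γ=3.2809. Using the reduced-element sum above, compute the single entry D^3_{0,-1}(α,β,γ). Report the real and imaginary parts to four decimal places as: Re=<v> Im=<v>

Split into d^3_{0,-1}(β=1.7365) × two z-phases.
c=cos(1.7365/2)=0.646163, s=sin(1.7365/2)=0.763199; N=√[6·6·2·24]=41.569219
The bounds max(0,m−m')=0 and min(l+m,l−m')=2 give 3 terms
  k=0: (−1)^1·41.5692/(12)·0.6462^5·0.7632^1 = -0.297810
  k=1: (−1)^2·41.5692/(4)·0.6462^3·0.7632^3 = +1.246385
  k=2: (−1)^3·41.5692/(12)·0.6462^1·0.7632^5 = -0.579592
d^3_{0,-1}(1.7365) = -0.297810 +1.246385 -0.579592 = +0.368983
D = (+1.000000+0.000000i)·(+0.368983)·(-0.990312-0.138857i) = -0.365408-0.051236i

Re=-0.3654 Im=-0.0512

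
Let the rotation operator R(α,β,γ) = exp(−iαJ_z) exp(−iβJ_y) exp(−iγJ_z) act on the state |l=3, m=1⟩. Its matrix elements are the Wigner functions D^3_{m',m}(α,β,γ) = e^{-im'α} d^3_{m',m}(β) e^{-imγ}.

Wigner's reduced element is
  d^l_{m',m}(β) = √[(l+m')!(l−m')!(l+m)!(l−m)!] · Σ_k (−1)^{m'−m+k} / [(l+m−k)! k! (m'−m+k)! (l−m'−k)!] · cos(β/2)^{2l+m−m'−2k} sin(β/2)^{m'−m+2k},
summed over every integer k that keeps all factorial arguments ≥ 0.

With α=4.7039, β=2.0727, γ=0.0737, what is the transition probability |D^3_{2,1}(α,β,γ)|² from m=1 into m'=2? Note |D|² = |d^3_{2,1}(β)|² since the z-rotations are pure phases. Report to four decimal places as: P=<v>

P=0.1930

First d^3_{2,1}(β=2.0727), then the phase factors e^{-i(2)α} and e^{-i(1)γ}:
Half-angle: c=0.509365, s=0.860551. N=√(120·1·24·2)=75.894664
Admissible k: 0..1 (factorial args all ≥0)
  k=0: (−1)^1·75.8947/(24)·0.5094^5·0.8606^1 = -0.093308
  k=1: (−1)^2·75.8947/(12)·0.5094^3·0.8606^3 = +0.532655
d^3_{2,1}(2.0727) = -0.093308 +0.532655 = +0.439347
|D^3_{2,1}|² = |d^3_{2,1}(β)|² = (+0.439347)² = 0.193025 (the z-rotation phases have unit modulus)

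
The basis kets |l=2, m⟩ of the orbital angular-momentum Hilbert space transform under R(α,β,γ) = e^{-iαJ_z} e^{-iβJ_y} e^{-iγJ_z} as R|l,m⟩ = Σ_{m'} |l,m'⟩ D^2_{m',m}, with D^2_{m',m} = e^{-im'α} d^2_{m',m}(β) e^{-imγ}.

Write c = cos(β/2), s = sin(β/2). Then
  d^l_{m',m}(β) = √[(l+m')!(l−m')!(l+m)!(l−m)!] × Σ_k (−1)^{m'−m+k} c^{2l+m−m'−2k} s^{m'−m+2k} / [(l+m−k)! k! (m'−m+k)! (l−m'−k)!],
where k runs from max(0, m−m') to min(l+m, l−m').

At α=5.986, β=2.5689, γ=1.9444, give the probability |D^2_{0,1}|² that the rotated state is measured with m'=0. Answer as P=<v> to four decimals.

First d^2_{0,1}(β=2.5689), then the phase factors e^{-i(0)α} and e^{-i(1)γ}:
With c≡cos(β/2)=0.282449 and s≡sin(β/2)=0.959282, N=[2·2·6·1]^{1/2}=4.898979
Admissible k: 1..2 (factorial args all ≥0)
  k=1: (−1)^0·4.8990/(2)·0.2824^3·0.9593^1 = +0.052947
  k=2: (−1)^1·4.8990/(2)·0.2824^1·0.9593^3 = -0.610738
d^2_{0,1}(2.5689) = +0.052947 -0.610738 = -0.557791
|D^2_{0,1}|² = |d^2_{0,1}(β)|² = (-0.557791)² = 0.311131 (the z-rotation phases have unit modulus)

P=0.3111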